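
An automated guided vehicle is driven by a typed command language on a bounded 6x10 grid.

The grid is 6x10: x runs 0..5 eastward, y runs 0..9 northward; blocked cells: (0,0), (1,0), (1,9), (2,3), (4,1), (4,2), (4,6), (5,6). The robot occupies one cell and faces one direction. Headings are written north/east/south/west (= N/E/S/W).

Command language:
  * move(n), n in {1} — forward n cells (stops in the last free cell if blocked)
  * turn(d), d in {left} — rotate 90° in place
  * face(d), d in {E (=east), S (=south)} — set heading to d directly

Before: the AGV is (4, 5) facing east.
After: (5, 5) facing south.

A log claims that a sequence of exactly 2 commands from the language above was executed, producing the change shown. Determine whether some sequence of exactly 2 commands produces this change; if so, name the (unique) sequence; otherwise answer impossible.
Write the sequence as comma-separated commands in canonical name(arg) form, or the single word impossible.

move(1), face(S)

key: running face(S) before move(1) would end elsewhere — order is forced
t0: (4, 5) facing east
[1] after move(1): (5, 5) facing east
[2] after face(S): (5, 5) facing south
no rival 2-sequence matches.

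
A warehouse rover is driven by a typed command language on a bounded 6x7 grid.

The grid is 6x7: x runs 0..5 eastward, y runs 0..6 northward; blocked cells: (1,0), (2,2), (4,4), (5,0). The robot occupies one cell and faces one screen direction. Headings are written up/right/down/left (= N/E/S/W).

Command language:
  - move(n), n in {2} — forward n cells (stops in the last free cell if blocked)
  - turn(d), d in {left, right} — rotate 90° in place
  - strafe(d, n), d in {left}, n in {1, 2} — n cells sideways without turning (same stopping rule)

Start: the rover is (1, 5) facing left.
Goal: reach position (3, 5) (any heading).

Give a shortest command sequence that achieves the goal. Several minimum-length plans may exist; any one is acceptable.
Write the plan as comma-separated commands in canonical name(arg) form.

start: (1, 5) facing left
[1] after turn(left): (1, 5) facing down
[2] after strafe(left, 2): (3, 5) facing down
shorter routes all fall short; 2 is best.

turn(left), strafe(left, 2)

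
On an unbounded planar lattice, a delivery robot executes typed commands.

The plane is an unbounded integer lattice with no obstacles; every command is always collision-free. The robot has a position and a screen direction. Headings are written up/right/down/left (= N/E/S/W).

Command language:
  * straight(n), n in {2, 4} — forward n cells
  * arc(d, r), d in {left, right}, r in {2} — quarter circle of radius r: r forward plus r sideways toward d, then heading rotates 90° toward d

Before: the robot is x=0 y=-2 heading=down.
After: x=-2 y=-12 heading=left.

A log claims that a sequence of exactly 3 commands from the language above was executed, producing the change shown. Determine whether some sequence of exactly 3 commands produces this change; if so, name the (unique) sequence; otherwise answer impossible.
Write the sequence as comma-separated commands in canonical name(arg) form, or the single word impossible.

key: position moved to (-2,-12) AND the heading swung to W — translation plus rotation needed
initial: x=0 y=-2 heading=down
[1] after straight(4): x=0 y=-6 heading=down
[2] after straight(4): x=0 y=-10 heading=down
[3] after arc(right, 2): x=-2 y=-12 heading=left
uniquely the one of 64 3-step routes that fits.

straight(4), straight(4), arc(right, 2)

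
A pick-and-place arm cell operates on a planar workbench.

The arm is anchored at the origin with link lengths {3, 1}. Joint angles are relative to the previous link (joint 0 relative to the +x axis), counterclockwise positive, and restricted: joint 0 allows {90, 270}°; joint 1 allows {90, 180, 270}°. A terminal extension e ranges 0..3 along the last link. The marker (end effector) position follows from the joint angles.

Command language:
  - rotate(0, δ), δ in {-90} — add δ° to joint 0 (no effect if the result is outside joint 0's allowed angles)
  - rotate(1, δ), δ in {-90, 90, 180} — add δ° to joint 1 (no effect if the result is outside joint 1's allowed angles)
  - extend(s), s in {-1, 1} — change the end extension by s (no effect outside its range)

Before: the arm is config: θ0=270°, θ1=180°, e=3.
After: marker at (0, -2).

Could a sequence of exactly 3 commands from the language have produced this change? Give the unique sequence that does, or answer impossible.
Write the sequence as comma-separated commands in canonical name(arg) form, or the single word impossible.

extend(-1), extend(-1), extend(-1)

t0: config: θ0=270°, θ1=180°, e=3
1. extend(-1) → config: θ0=270°, θ1=180°, e=2
2. extend(-1) → config: θ0=270°, θ1=180°, e=1
3. extend(-1) → config: θ0=270°, θ1=180°, e=0
all 216 alternatives checked — unique.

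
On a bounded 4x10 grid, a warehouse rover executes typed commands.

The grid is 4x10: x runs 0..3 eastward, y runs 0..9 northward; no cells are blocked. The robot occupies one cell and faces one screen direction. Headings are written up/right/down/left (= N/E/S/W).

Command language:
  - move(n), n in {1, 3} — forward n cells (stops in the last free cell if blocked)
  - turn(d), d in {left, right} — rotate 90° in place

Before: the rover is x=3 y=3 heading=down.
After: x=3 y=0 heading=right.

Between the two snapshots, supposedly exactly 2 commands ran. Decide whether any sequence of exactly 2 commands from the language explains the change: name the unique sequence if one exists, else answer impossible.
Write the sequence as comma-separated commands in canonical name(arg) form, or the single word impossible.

move(3), turn(left)

key: order matters: swapping move(3) and turn(left) lands elsewhere
t0: x=3 y=3 heading=down
1. move(3) → x=3 y=0 heading=down
2. turn(left) → x=3 y=0 heading=right
no rival 2-sequence matches.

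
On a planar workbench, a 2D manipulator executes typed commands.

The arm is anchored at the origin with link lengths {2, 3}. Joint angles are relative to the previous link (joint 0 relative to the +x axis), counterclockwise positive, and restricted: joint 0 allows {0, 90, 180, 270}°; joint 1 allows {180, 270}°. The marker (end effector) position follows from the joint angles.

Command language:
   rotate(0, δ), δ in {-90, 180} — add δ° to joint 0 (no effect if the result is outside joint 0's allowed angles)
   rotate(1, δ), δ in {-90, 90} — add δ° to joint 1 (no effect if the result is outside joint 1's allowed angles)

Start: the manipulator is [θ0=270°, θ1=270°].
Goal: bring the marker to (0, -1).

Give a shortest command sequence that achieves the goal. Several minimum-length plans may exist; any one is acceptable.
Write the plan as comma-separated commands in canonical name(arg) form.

rotate(0, 180), rotate(1, -90)

from: [θ0=270°, θ1=270°]
[1] after rotate(0, 180): [θ0=90°, θ1=270°]
[2] after rotate(1, -90): [θ0=90°, θ1=180°]
minimal: 2 command(s), checked below 2.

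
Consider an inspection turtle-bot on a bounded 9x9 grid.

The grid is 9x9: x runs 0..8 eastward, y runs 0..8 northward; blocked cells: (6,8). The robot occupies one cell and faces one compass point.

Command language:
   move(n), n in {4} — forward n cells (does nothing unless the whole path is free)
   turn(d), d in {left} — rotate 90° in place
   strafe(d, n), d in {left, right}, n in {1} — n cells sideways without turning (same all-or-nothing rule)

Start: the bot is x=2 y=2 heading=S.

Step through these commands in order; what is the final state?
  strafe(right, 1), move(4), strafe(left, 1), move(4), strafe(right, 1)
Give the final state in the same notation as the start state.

begin: x=2 y=2 heading=S
step 1 (strafe(right, 1)): x=1 y=2 heading=S
step 2 (move(4)): x=1 y=2 heading=S
step 3 (strafe(left, 1)): x=2 y=2 heading=S
step 4 (move(4)): x=2 y=2 heading=S
step 5 (strafe(right, 1)): x=1 y=2 heading=S

x=1 y=2 heading=S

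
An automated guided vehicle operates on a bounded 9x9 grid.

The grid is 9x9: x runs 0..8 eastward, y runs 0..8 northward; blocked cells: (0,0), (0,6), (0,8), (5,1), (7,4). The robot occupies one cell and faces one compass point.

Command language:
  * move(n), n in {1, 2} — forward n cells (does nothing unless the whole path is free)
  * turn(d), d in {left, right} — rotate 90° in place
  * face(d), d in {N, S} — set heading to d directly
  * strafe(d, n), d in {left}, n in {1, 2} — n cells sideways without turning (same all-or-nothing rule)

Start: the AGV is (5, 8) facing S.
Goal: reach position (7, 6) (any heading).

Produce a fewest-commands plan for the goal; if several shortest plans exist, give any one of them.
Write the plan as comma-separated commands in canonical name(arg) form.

move(2), strafe(left, 2)

begin: (5, 8) facing S
[1] after move(2): (5, 6) facing S
[2] after strafe(left, 2): (7, 6) facing S
shorter routes all fall short; 2 is best.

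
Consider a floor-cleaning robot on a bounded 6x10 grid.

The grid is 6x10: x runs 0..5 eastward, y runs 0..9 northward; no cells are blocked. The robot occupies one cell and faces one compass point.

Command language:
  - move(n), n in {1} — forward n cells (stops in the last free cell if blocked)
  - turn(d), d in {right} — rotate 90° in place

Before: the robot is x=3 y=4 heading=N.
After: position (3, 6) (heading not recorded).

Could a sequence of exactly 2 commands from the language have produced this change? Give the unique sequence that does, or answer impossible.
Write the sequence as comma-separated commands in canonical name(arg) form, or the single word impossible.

t0: x=3 y=4 heading=N
1. move(1) → x=3 y=5 heading=N
2. move(1) → x=3 y=6 heading=N
uniquely the one of 4 2-step routes that fits.

move(1), move(1)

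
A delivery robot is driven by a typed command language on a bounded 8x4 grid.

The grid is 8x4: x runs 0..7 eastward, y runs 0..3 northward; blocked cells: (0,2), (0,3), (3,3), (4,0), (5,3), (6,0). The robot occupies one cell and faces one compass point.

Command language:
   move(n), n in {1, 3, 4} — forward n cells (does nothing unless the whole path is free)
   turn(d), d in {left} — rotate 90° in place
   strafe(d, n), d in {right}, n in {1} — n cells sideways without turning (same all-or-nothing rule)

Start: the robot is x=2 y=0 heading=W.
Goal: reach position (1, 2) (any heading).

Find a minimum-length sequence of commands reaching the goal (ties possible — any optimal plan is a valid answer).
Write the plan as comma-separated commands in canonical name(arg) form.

strafe(right, 1), strafe(right, 1), move(1)

from: x=2 y=0 heading=W
1. strafe(right, 1) → x=2 y=1 heading=W
2. strafe(right, 1) → x=2 y=2 heading=W
3. move(1) → x=1 y=2 heading=W
shorter routes all fall short; 3 is best.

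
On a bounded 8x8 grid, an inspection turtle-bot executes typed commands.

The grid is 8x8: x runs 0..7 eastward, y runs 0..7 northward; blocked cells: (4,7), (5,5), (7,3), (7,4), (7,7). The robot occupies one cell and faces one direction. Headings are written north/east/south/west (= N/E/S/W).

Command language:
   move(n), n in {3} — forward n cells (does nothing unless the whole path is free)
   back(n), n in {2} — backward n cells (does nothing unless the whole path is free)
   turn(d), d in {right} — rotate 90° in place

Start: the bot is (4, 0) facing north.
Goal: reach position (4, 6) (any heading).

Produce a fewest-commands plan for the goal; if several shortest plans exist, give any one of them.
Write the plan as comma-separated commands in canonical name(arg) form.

from: (4, 0) facing north
1. move(3) → (4, 3) facing north
2. move(3) → (4, 6) facing north
nothing shorter than 2 reaches the goal.

move(3), move(3)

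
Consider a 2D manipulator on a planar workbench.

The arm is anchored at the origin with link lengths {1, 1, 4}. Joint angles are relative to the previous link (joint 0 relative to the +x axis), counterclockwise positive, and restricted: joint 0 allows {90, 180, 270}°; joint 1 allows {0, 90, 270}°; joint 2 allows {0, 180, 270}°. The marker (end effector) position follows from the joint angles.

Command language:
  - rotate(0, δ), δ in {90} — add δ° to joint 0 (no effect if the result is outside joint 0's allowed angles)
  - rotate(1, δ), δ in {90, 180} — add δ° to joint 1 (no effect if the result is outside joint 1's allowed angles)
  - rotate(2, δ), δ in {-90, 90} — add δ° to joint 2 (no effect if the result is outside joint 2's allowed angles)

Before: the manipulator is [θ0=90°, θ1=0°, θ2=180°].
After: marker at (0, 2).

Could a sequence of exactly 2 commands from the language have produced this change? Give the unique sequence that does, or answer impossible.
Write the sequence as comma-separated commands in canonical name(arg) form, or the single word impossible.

rotate(0, 90), rotate(0, 90)

initial: [θ0=90°, θ1=0°, θ2=180°]
1. rotate(0, 90) → [θ0=180°, θ1=0°, θ2=180°]
2. rotate(0, 90) → [θ0=270°, θ1=0°, θ2=180°]
uniquely the one of 25 2-step routes that fits.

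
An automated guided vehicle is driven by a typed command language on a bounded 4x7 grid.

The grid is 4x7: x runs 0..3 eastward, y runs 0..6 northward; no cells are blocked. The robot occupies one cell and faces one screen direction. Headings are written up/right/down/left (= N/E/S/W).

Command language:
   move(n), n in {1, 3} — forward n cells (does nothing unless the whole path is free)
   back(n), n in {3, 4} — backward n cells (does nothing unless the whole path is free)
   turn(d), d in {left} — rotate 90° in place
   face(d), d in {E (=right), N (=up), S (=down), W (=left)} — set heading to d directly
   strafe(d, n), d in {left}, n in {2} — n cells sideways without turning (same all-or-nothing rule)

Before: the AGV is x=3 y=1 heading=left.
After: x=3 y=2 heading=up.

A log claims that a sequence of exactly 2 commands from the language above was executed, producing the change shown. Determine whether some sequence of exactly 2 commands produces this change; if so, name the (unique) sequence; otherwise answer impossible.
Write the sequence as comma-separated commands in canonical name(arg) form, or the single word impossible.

key: order matters: swapping face(N) and move(1) lands elsewhere
from: x=3 y=1 heading=left
t=1 face(N) ⇒ x=3 y=1 heading=up
t=2 move(1) ⇒ x=3 y=2 heading=up
no other 2-command option fits: unique.

face(N), move(1)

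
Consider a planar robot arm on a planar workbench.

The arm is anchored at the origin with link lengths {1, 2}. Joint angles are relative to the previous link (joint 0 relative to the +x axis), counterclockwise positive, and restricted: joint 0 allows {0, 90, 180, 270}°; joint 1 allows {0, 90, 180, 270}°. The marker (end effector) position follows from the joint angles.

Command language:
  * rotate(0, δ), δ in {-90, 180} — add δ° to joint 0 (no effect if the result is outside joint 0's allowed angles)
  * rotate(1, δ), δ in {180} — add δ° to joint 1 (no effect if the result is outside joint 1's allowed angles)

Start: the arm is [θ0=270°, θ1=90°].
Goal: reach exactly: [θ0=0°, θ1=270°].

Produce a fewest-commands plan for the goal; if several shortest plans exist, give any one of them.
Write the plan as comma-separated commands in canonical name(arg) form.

t0: [θ0=270°, θ1=90°]
[1] after rotate(0, -90): [θ0=180°, θ1=90°]
[2] after rotate(0, 180): [θ0=0°, θ1=90°]
[3] after rotate(1, 180): [θ0=0°, θ1=270°]
nothing shorter than 3 reaches the goal.

rotate(0, -90), rotate(0, 180), rotate(1, 180)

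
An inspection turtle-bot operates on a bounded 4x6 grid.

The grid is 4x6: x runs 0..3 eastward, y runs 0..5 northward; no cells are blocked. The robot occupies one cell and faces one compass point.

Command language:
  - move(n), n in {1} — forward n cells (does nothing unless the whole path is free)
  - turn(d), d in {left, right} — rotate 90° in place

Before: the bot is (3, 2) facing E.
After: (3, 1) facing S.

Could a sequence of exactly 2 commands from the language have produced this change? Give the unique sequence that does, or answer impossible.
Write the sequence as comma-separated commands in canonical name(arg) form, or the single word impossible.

turn(right), move(1)

key: order matters: swapping turn(right) and move(1) lands elsewhere
start: (3, 2) facing E
1. turn(right) → (3, 2) facing S
2. move(1) → (3, 1) facing S
all 9 alternatives checked — unique.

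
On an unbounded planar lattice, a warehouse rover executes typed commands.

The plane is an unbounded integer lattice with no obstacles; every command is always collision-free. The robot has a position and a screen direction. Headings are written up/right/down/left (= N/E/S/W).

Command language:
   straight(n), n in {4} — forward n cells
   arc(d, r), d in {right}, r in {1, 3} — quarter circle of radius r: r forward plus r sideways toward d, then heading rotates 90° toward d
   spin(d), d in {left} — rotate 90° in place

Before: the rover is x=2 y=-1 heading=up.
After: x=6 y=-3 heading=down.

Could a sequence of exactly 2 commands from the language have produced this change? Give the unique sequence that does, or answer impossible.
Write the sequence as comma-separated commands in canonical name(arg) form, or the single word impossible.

arc(right, 1), arc(right, 3)

key: order matters: swapping arc(right, 1) and arc(right, 3) lands elsewhere
initial: x=2 y=-1 heading=up
step 1 (arc(right, 1)): x=3 y=0 heading=right
step 2 (arc(right, 3)): x=6 y=-3 heading=down
no other 2-command option fits: unique.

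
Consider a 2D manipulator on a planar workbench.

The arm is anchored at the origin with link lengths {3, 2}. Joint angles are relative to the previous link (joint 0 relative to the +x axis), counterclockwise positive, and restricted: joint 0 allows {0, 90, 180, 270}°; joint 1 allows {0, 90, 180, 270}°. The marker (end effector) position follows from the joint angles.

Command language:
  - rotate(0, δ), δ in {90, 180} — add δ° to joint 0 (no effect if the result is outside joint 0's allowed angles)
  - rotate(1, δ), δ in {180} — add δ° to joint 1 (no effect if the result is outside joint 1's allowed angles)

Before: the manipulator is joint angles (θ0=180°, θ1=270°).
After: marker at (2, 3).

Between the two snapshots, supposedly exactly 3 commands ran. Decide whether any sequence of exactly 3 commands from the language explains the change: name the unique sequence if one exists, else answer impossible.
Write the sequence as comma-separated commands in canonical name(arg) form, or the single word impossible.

start: joint angles (θ0=180°, θ1=270°)
t=1 rotate(0, 90) ⇒ joint angles (θ0=270°, θ1=270°)
t=2 rotate(0, 90) ⇒ joint angles (θ0=0°, θ1=270°)
t=3 rotate(0, 90) ⇒ joint angles (θ0=90°, θ1=270°)
all 27 alternatives checked — unique.

rotate(0, 90), rotate(0, 90), rotate(0, 90)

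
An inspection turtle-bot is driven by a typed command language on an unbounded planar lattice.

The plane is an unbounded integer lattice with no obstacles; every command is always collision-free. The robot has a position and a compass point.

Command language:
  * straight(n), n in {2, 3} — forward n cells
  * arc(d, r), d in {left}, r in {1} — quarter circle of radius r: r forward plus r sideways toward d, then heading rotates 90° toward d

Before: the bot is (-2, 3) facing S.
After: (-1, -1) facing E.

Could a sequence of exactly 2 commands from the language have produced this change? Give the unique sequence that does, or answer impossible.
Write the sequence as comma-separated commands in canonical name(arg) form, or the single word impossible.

straight(3), arc(left, 1)

key: order matters: swapping straight(3) and arc(left, 1) lands elsewhere
t0: (-2, 3) facing S
step 1 (straight(3)): (-2, 0) facing S
step 2 (arc(left, 1)): (-1, -1) facing E
no other 2-command option fits: unique.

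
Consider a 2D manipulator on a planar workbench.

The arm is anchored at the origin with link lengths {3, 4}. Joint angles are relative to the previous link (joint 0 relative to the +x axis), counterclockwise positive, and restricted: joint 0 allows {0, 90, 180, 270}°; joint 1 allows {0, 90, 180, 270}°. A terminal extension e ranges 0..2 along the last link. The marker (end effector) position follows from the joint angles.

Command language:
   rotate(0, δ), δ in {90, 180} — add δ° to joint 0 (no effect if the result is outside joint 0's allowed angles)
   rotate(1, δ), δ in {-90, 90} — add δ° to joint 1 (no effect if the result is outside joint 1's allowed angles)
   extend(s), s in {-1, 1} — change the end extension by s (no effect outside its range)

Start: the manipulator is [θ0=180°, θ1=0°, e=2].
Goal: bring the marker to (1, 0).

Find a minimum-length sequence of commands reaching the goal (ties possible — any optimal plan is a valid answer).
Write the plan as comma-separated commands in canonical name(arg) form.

rotate(1, 90), rotate(1, 90), extend(-1), extend(-1)

start: [θ0=180°, θ1=0°, e=2]
step 1 (rotate(1, 90)): [θ0=180°, θ1=90°, e=2]
step 2 (rotate(1, 90)): [θ0=180°, θ1=180°, e=2]
step 3 (extend(-1)): [θ0=180°, θ1=180°, e=1]
step 4 (extend(-1)): [θ0=180°, θ1=180°, e=0]
minimal: 4 command(s), checked below 4.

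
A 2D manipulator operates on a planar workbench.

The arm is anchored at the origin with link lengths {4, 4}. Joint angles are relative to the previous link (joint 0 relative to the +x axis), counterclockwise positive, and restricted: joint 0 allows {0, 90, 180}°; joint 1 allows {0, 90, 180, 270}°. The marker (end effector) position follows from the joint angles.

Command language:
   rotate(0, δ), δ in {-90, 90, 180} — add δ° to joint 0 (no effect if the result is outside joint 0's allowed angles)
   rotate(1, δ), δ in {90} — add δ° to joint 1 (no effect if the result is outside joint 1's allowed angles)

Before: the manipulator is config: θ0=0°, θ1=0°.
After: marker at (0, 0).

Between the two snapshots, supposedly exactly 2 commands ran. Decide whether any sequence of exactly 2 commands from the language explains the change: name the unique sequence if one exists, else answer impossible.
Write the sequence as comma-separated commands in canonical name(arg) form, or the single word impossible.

rotate(1, 90), rotate(1, 90)

from: config: θ0=0°, θ1=0°
step 1 (rotate(1, 90)): config: θ0=0°, θ1=90°
step 2 (rotate(1, 90)): config: θ0=0°, θ1=180°
all 16 alternatives checked — unique.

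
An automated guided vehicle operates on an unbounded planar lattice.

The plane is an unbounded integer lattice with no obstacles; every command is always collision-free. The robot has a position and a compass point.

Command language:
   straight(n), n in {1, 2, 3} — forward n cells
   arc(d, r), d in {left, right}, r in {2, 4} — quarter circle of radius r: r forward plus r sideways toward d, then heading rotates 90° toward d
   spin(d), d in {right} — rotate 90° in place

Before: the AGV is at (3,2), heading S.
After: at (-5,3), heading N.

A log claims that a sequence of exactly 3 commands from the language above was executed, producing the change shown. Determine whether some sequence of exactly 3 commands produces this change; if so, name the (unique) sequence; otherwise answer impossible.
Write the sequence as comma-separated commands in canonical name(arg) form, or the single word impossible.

arc(right, 4), arc(right, 4), straight(1)

key: running straight(1) before arc(right, 4) would end elsewhere — order is forced
from: at (3,2), heading S
t=1 arc(right, 4) ⇒ at (-1,-2), heading W
t=2 arc(right, 4) ⇒ at (-5,2), heading N
t=3 straight(1) ⇒ at (-5,3), heading N
no other 3-command option fits: unique.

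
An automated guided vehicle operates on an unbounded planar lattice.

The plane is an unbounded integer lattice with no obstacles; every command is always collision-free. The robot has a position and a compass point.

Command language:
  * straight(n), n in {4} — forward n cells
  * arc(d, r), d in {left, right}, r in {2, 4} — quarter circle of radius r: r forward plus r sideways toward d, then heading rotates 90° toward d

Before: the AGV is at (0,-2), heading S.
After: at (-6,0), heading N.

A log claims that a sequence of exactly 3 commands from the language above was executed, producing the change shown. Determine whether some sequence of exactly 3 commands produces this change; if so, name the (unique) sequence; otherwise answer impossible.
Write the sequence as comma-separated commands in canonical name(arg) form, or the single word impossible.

arc(right, 4), arc(right, 2), straight(4)

key: position moved to (-6,0) AND the heading swung to N — translation plus rotation needed
initial: at (0,-2), heading S
1. arc(right, 4) → at (-4,-6), heading W
2. arc(right, 2) → at (-6,-4), heading N
3. straight(4) → at (-6,0), heading N
no rival 3-sequence matches.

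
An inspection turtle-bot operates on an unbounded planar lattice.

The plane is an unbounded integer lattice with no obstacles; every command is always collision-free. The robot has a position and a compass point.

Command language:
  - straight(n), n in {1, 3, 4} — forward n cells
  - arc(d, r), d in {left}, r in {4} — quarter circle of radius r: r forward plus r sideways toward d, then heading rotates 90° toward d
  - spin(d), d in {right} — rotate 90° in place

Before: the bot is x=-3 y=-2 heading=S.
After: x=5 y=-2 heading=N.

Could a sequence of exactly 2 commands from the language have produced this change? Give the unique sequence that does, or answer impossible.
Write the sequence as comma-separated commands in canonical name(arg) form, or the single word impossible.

key: position moved to (5,-2) AND the heading swung to N — translation plus rotation needed
from: x=-3 y=-2 heading=S
[1] after arc(left, 4): x=1 y=-6 heading=E
[2] after arc(left, 4): x=5 y=-2 heading=N
no rival 2-sequence matches.

arc(left, 4), arc(left, 4)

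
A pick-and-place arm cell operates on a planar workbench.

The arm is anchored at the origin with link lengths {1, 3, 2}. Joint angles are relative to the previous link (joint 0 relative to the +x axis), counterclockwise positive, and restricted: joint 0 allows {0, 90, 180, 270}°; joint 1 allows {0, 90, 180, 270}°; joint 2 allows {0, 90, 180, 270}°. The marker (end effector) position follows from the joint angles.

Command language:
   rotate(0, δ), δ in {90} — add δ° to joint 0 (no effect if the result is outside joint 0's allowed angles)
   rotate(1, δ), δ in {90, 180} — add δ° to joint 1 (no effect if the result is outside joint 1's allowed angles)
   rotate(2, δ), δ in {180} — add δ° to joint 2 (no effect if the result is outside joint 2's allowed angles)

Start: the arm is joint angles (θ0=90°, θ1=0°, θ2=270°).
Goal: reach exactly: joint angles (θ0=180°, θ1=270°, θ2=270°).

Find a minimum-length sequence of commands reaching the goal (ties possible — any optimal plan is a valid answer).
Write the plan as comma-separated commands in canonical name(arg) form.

rotate(1, 90), rotate(0, 90), rotate(1, 180)

start: joint angles (θ0=90°, θ1=0°, θ2=270°)
[1] after rotate(1, 90): joint angles (θ0=90°, θ1=90°, θ2=270°)
[2] after rotate(0, 90): joint angles (θ0=180°, θ1=90°, θ2=270°)
[3] after rotate(1, 180): joint angles (θ0=180°, θ1=270°, θ2=270°)
no 2-step plan works, so 3 is optimal.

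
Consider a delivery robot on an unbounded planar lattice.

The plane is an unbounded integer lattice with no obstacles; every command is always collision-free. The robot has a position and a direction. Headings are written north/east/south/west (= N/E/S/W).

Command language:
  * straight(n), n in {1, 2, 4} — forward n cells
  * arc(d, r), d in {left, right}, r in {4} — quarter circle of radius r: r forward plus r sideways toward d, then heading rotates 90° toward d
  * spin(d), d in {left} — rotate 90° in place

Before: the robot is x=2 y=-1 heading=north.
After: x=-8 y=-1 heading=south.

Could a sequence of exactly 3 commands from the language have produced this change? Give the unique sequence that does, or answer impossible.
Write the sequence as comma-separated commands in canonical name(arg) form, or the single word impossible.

key: cell and facing (now S) both changed — the 3 commands mix motion and turning
begin: x=2 y=-1 heading=north
step 1 (arc(left, 4)): x=-2 y=3 heading=west
step 2 (straight(2)): x=-4 y=3 heading=west
step 3 (arc(left, 4)): x=-8 y=-1 heading=south
no other 3-command option fits: unique.

arc(left, 4), straight(2), arc(left, 4)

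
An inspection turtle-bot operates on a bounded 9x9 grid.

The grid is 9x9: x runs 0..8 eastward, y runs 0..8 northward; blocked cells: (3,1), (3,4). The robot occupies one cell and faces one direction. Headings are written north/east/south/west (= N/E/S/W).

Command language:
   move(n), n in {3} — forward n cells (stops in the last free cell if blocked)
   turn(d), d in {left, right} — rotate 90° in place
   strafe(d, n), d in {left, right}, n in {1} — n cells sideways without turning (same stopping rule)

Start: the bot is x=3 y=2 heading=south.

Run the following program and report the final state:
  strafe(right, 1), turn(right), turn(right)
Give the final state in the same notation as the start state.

x=2 y=2 heading=north

t0: x=3 y=2 heading=south
[1] after strafe(right, 1): x=2 y=2 heading=south
[2] after turn(right): x=2 y=2 heading=west
[3] after turn(right): x=2 y=2 heading=north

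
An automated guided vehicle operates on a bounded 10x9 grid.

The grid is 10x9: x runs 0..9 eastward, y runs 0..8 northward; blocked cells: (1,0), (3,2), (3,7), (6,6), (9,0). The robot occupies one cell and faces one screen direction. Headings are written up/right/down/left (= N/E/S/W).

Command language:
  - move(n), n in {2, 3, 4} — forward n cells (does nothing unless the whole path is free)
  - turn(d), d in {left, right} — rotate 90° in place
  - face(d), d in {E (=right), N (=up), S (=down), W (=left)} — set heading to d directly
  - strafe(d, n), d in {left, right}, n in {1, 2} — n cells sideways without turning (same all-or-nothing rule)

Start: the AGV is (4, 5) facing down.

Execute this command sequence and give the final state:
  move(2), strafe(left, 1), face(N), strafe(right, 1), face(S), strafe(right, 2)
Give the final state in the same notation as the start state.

initial: (4, 5) facing down
t=1 move(2) ⇒ (4, 3) facing down
t=2 strafe(left, 1) ⇒ (5, 3) facing down
t=3 face(N) ⇒ (5, 3) facing up
t=4 strafe(right, 1) ⇒ (6, 3) facing up
t=5 face(S) ⇒ (6, 3) facing down
t=6 strafe(right, 2) ⇒ (4, 3) facing down

(4, 3) facing down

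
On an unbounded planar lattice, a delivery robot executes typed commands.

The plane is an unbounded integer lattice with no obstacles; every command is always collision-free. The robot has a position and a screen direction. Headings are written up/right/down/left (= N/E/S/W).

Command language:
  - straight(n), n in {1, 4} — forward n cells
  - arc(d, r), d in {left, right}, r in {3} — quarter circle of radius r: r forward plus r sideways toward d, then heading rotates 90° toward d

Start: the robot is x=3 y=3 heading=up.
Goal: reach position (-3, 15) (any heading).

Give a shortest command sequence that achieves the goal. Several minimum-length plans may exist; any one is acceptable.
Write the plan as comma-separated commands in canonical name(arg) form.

start: x=3 y=3 heading=up
1. straight(4) → x=3 y=7 heading=up
2. straight(4) → x=3 y=11 heading=up
3. straight(4) → x=3 y=15 heading=up
4. arc(left, 3) → x=0 y=18 heading=left
5. arc(left, 3) → x=-3 y=15 heading=down
shorter routes all fall short; 5 is best.

straight(4), straight(4), straight(4), arc(left, 3), arc(left, 3)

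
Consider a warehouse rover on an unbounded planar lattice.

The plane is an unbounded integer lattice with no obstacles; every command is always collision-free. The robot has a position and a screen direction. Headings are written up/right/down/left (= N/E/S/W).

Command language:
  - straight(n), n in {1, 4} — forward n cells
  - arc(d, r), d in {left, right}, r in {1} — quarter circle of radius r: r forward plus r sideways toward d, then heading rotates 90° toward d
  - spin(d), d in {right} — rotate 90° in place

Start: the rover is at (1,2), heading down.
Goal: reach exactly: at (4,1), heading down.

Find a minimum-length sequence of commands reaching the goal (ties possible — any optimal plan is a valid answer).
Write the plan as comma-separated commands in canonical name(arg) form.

t0: at (1,2), heading down
t=1 arc(left, 1) ⇒ at (2,1), heading right
t=2 arc(left, 1) ⇒ at (3,2), heading up
t=3 spin(right) ⇒ at (3,2), heading right
t=4 arc(right, 1) ⇒ at (4,1), heading down
nothing shorter than 4 reaches the goal.

arc(left, 1), arc(left, 1), spin(right), arc(right, 1)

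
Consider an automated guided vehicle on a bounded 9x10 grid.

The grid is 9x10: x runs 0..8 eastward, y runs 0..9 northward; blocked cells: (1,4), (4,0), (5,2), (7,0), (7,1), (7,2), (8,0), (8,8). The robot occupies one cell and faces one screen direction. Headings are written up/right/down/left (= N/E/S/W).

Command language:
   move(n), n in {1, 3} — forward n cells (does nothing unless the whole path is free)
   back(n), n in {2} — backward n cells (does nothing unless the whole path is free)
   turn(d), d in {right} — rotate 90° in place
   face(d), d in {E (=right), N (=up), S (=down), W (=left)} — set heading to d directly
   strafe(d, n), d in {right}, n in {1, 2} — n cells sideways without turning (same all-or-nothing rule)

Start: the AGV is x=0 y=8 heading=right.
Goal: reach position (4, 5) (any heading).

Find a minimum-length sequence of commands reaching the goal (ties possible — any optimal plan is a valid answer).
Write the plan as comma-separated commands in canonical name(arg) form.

strafe(right, 1), move(1), move(3), strafe(right, 2)

start: x=0 y=8 heading=right
step 1 (strafe(right, 1)): x=0 y=7 heading=right
step 2 (move(1)): x=1 y=7 heading=right
step 3 (move(3)): x=4 y=7 heading=right
step 4 (strafe(right, 2)): x=4 y=5 heading=right
nothing shorter than 4 reaches the goal.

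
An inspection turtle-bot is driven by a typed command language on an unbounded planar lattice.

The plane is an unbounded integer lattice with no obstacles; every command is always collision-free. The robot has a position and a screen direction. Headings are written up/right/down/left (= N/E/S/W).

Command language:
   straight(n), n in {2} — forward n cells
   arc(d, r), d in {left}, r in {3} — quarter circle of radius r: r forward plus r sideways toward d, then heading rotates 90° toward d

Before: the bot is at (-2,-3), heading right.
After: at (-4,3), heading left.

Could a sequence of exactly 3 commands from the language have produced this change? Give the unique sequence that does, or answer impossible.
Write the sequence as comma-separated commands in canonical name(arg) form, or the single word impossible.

arc(left, 3), arc(left, 3), straight(2)

key: order matters: swapping arc(left, 3) and straight(2) lands elsewhere
initial: at (-2,-3), heading right
[1] after arc(left, 3): at (1,0), heading up
[2] after arc(left, 3): at (-2,3), heading left
[3] after straight(2): at (-4,3), heading left
all 8 alternatives checked — unique.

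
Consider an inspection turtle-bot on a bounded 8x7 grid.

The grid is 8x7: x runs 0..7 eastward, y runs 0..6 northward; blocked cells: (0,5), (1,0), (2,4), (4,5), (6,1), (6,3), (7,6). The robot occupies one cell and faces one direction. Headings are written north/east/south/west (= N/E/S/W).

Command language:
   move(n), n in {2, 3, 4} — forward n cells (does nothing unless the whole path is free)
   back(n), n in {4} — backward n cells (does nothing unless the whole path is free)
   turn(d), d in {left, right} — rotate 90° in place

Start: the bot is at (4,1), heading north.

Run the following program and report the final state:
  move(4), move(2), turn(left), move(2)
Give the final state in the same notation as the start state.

t0: at (4,1), heading north
[1] after move(4): at (4,1), heading north
[2] after move(2): at (4,3), heading north
[3] after turn(left): at (4,3), heading west
[4] after move(2): at (2,3), heading west

at (2,3), heading west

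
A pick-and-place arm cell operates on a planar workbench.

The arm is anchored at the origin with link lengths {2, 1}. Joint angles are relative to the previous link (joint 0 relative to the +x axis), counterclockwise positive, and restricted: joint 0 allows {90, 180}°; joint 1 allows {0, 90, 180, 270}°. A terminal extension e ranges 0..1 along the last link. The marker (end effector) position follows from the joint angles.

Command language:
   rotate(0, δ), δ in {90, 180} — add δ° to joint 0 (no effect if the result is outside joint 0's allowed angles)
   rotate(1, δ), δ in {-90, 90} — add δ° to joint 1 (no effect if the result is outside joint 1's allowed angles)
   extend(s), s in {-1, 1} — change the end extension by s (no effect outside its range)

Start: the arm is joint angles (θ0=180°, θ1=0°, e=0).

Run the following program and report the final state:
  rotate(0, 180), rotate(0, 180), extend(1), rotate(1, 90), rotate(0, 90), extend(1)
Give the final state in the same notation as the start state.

initial: joint angles (θ0=180°, θ1=0°, e=0)
step 1 (rotate(0, 180)): joint angles (θ0=180°, θ1=0°, e=0)
step 2 (rotate(0, 180)): joint angles (θ0=180°, θ1=0°, e=0)
step 3 (extend(1)): joint angles (θ0=180°, θ1=0°, e=1)
step 4 (rotate(1, 90)): joint angles (θ0=180°, θ1=90°, e=1)
step 5 (rotate(0, 90)): joint angles (θ0=180°, θ1=90°, e=1)
step 6 (extend(1)): joint angles (θ0=180°, θ1=90°, e=1)

joint angles (θ0=180°, θ1=90°, e=1)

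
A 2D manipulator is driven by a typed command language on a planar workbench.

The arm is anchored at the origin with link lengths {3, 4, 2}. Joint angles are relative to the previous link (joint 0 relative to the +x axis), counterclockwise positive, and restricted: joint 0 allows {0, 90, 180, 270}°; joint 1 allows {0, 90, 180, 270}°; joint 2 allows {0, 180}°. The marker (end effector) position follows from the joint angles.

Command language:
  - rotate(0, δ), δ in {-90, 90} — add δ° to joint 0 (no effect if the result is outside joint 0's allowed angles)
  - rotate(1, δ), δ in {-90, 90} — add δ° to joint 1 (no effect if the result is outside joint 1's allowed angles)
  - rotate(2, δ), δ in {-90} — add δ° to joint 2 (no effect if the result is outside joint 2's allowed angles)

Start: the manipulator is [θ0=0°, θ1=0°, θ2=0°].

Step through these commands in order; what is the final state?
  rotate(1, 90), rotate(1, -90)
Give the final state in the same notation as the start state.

[θ0=0°, θ1=0°, θ2=0°]

from: [θ0=0°, θ1=0°, θ2=0°]
1. rotate(1, 90) → [θ0=0°, θ1=90°, θ2=0°]
2. rotate(1, -90) → [θ0=0°, θ1=0°, θ2=0°]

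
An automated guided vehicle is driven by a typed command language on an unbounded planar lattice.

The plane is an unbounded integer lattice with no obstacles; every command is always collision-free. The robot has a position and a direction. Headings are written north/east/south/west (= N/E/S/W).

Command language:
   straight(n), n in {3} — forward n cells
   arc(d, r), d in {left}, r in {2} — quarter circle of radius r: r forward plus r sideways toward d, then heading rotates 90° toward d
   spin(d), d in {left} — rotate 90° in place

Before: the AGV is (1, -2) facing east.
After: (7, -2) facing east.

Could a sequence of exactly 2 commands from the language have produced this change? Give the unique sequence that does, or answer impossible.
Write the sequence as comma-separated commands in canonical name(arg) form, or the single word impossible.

key: still facing E at the end — nothing in the sequence rotates
t0: (1, -2) facing east
[1] after straight(3): (4, -2) facing east
[2] after straight(3): (7, -2) facing east
no other 2-command option fits: unique.

straight(3), straight(3)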